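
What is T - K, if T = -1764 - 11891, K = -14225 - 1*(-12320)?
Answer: -11750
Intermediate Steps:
K = -1905 (K = -14225 + 12320 = -1905)
T = -13655
T - K = -13655 - 1*(-1905) = -13655 + 1905 = -11750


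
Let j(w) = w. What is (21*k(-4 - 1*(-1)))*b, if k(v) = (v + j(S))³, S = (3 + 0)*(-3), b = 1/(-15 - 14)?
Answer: 36288/29 ≈ 1251.3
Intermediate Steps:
b = -1/29 (b = 1/(-29) = -1/29 ≈ -0.034483)
S = -9 (S = 3*(-3) = -9)
k(v) = (-9 + v)³ (k(v) = (v - 9)³ = (-9 + v)³)
(21*k(-4 - 1*(-1)))*b = (21*(-9 + (-4 - 1*(-1)))³)*(-1/29) = (21*(-9 + (-4 + 1))³)*(-1/29) = (21*(-9 - 3)³)*(-1/29) = (21*(-12)³)*(-1/29) = (21*(-1728))*(-1/29) = -36288*(-1/29) = 36288/29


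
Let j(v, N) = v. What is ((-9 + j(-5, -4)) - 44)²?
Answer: 3364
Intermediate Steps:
((-9 + j(-5, -4)) - 44)² = ((-9 - 5) - 44)² = (-14 - 44)² = (-58)² = 3364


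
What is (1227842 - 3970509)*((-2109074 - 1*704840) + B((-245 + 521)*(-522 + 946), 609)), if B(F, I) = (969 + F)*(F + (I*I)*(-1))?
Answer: 82159779473594305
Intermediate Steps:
B(F, I) = (969 + F)*(F - I²) (B(F, I) = (969 + F)*(F + I²*(-1)) = (969 + F)*(F - I²))
(1227842 - 3970509)*((-2109074 - 1*704840) + B((-245 + 521)*(-522 + 946), 609)) = (1227842 - 3970509)*((-2109074 - 1*704840) + (((-245 + 521)*(-522 + 946))² - 969*609² + 969*((-245 + 521)*(-522 + 946)) - 1*(-245 + 521)*(-522 + 946)*609²)) = -2742667*((-2109074 - 704840) + ((276*424)² - 969*370881 + 969*(276*424) - 1*276*424*370881)) = -2742667*(-2813914 + (117024² - 359383689 + 969*117024 - 1*117024*370881)) = -2742667*(-2813914 + (13694616576 - 359383689 + 113396256 - 43401978144)) = -2742667*(-2813914 - 29953349001) = -2742667*(-29956162915) = 82159779473594305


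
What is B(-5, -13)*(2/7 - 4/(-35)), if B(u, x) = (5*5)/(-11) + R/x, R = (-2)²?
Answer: -738/715 ≈ -1.0322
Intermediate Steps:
R = 4
B(u, x) = -25/11 + 4/x (B(u, x) = (5*5)/(-11) + 4/x = 25*(-1/11) + 4/x = -25/11 + 4/x)
B(-5, -13)*(2/7 - 4/(-35)) = (-25/11 + 4/(-13))*(2/7 - 4/(-35)) = (-25/11 + 4*(-1/13))*(2*(⅐) - 4*(-1/35)) = (-25/11 - 4/13)*(2/7 + 4/35) = -369/143*⅖ = -738/715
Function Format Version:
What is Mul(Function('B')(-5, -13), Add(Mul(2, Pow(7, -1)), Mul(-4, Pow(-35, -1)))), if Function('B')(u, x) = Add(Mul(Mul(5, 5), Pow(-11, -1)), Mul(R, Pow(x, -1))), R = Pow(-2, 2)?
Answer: Rational(-738, 715) ≈ -1.0322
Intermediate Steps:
R = 4
Function('B')(u, x) = Add(Rational(-25, 11), Mul(4, Pow(x, -1))) (Function('B')(u, x) = Add(Mul(Mul(5, 5), Pow(-11, -1)), Mul(4, Pow(x, -1))) = Add(Mul(25, Rational(-1, 11)), Mul(4, Pow(x, -1))) = Add(Rational(-25, 11), Mul(4, Pow(x, -1))))
Mul(Function('B')(-5, -13), Add(Mul(2, Pow(7, -1)), Mul(-4, Pow(-35, -1)))) = Mul(Add(Rational(-25, 11), Mul(4, Pow(-13, -1))), Add(Mul(2, Pow(7, -1)), Mul(-4, Pow(-35, -1)))) = Mul(Add(Rational(-25, 11), Mul(4, Rational(-1, 13))), Add(Mul(2, Rational(1, 7)), Mul(-4, Rational(-1, 35)))) = Mul(Add(Rational(-25, 11), Rational(-4, 13)), Add(Rational(2, 7), Rational(4, 35))) = Mul(Rational(-369, 143), Rational(2, 5)) = Rational(-738, 715)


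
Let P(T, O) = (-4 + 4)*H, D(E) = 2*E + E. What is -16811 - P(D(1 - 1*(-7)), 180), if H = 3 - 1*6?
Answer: -16811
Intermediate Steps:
H = -3 (H = 3 - 6 = -3)
D(E) = 3*E
P(T, O) = 0 (P(T, O) = (-4 + 4)*(-3) = 0*(-3) = 0)
-16811 - P(D(1 - 1*(-7)), 180) = -16811 - 1*0 = -16811 + 0 = -16811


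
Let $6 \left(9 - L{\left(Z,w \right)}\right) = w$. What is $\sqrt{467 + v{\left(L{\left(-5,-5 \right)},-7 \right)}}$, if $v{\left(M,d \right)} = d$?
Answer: $2 \sqrt{115} \approx 21.448$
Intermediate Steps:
$L{\left(Z,w \right)} = 9 - \frac{w}{6}$
$\sqrt{467 + v{\left(L{\left(-5,-5 \right)},-7 \right)}} = \sqrt{467 - 7} = \sqrt{460} = 2 \sqrt{115}$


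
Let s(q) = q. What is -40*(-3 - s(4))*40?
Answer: 11200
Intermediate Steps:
-40*(-3 - s(4))*40 = -40*(-3 - 1*4)*40 = -40*(-3 - 4)*40 = -40*(-7)*40 = 280*40 = 11200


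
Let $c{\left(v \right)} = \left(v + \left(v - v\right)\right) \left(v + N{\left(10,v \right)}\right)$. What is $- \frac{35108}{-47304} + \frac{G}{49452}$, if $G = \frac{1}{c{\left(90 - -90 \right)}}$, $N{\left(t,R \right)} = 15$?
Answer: $\frac{31347348091}{42236953200} \approx 0.74218$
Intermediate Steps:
$c{\left(v \right)} = v \left(15 + v\right)$ ($c{\left(v \right)} = \left(v + \left(v - v\right)\right) \left(v + 15\right) = \left(v + 0\right) \left(15 + v\right) = v \left(15 + v\right)$)
$G = \frac{1}{35100}$ ($G = \frac{1}{\left(90 - -90\right) \left(15 + \left(90 - -90\right)\right)} = \frac{1}{\left(90 + 90\right) \left(15 + \left(90 + 90\right)\right)} = \frac{1}{180 \left(15 + 180\right)} = \frac{1}{180 \cdot 195} = \frac{1}{35100} \approx 2.849 \cdot 10^{-5}$)
$- \frac{35108}{-47304} + \frac{G}{49452} = - \frac{35108}{-47304} + \frac{1}{35100 \cdot 49452} = \left(-35108\right) \left(- \frac{1}{47304}\right) + \frac{1}{35100} \cdot \frac{1}{49452} = \frac{8777}{11826} + \frac{1}{1735765200} = \frac{31347348091}{42236953200}$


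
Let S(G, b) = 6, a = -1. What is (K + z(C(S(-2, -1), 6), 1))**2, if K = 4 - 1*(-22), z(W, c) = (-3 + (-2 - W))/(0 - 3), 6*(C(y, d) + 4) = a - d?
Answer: 218089/324 ≈ 673.11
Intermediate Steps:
C(y, d) = -25/6 - d/6 (C(y, d) = -4 + (-1 - d)/6 = -4 + (-1/6 - d/6) = -25/6 - d/6)
z(W, c) = 5/3 + W/3 (z(W, c) = (-5 - W)/(-3) = (-5 - W)*(-1/3) = 5/3 + W/3)
K = 26 (K = 4 + 22 = 26)
(K + z(C(S(-2, -1), 6), 1))**2 = (26 + (5/3 + (-25/6 - 1/6*6)/3))**2 = (26 + (5/3 + (-25/6 - 1)/3))**2 = (26 + (5/3 + (1/3)*(-31/6)))**2 = (26 + (5/3 - 31/18))**2 = (26 - 1/18)**2 = (467/18)**2 = 218089/324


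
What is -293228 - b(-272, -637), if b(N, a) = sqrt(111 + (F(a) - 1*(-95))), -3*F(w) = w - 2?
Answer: -293228 - sqrt(419) ≈ -2.9325e+5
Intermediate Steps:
F(w) = 2/3 - w/3 (F(w) = -(w - 2)/3 = -(-2 + w)/3 = 2/3 - w/3)
b(N, a) = sqrt(620/3 - a/3) (b(N, a) = sqrt(111 + ((2/3 - a/3) - 1*(-95))) = sqrt(111 + ((2/3 - a/3) + 95)) = sqrt(111 + (287/3 - a/3)) = sqrt(620/3 - a/3))
-293228 - b(-272, -637) = -293228 - sqrt(1860 - 3*(-637))/3 = -293228 - sqrt(1860 + 1911)/3 = -293228 - sqrt(3771)/3 = -293228 - 3*sqrt(419)/3 = -293228 - sqrt(419)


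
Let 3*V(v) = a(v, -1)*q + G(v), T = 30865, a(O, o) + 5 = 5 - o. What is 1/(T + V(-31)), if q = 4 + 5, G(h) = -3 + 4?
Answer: 3/92605 ≈ 3.2396e-5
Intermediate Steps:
G(h) = 1
a(O, o) = -o (a(O, o) = -5 + (5 - o) = -o)
q = 9
V(v) = 10/3 (V(v) = (-1*(-1)*9 + 1)/3 = (1*9 + 1)/3 = (9 + 1)/3 = (1/3)*10 = 10/3)
1/(T + V(-31)) = 1/(30865 + 10/3) = 1/(92605/3) = 3/92605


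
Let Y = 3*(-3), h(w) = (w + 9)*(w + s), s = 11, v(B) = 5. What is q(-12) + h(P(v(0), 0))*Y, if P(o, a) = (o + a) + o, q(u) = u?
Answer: -3603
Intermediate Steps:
P(o, a) = a + 2*o (P(o, a) = (a + o) + o = a + 2*o)
h(w) = (9 + w)*(11 + w) (h(w) = (w + 9)*(w + 11) = (9 + w)*(11 + w))
Y = -9
q(-12) + h(P(v(0), 0))*Y = -12 + (99 + (0 + 2*5)**2 + 20*(0 + 2*5))*(-9) = -12 + (99 + (0 + 10)**2 + 20*(0 + 10))*(-9) = -12 + (99 + 10**2 + 20*10)*(-9) = -12 + (99 + 100 + 200)*(-9) = -12 + 399*(-9) = -12 - 3591 = -3603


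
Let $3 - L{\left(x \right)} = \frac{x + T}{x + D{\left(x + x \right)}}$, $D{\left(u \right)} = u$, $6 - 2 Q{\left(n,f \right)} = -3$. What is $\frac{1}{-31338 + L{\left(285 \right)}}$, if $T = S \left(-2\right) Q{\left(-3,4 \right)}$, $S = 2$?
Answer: $- \frac{285}{8930564} \approx -3.1913 \cdot 10^{-5}$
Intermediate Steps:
$Q{\left(n,f \right)} = \frac{9}{2}$ ($Q{\left(n,f \right)} = 3 - - \frac{3}{2} = 3 + \frac{3}{2} = \frac{9}{2}$)
$T = -18$ ($T = 2 \left(-2\right) \frac{9}{2} = \left(-4\right) \frac{9}{2} = -18$)
$L{\left(x \right)} = 3 - \frac{-18 + x}{3 x}$ ($L{\left(x \right)} = 3 - \frac{x - 18}{x + \left(x + x\right)} = 3 - \frac{-18 + x}{x + 2 x} = 3 - \frac{-18 + x}{3 x}$)
$\frac{1}{-31338 + L{\left(285 \right)}} = \frac{1}{-31338 + \left(\frac{8}{3} + \frac{6}{285}\right)} = \frac{1}{-31338 + \left(\frac{8}{3} + 6 \cdot \frac{1}{285}\right)} = \frac{1}{-31338 + \left(\frac{8}{3} + \frac{2}{95}\right)} = \frac{1}{-31338 + \frac{766}{285}} = \frac{1}{- \frac{8930564}{285}} = - \frac{285}{8930564}$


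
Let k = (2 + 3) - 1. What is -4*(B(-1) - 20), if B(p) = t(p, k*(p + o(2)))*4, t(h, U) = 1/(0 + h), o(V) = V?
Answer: 96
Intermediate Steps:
k = 4 (k = 5 - 1 = 4)
t(h, U) = 1/h
B(p) = 4/p
-4*(B(-1) - 20) = -4*(4/(-1) - 20) = -4*(4*(-1) - 20) = -4*(-4 - 20) = -4*(-24) = 96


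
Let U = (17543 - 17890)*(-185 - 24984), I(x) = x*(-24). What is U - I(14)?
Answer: 8733979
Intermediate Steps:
I(x) = -24*x
U = 8733643 (U = -347*(-25169) = 8733643)
U - I(14) = 8733643 - (-24)*14 = 8733643 - 1*(-336) = 8733643 + 336 = 8733979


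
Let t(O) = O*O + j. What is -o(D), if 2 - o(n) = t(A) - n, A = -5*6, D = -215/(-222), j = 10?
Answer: 201361/222 ≈ 907.03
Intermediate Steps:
D = 215/222 (D = -215*(-1/222) = 215/222 ≈ 0.96847)
A = -30
t(O) = 10 + O² (t(O) = O*O + 10 = O² + 10 = 10 + O²)
o(n) = -908 + n (o(n) = 2 - ((10 + (-30)²) - n) = 2 - ((10 + 900) - n) = 2 - (910 - n) = 2 + (-910 + n) = -908 + n)
-o(D) = -(-908 + 215/222) = -1*(-201361/222) = 201361/222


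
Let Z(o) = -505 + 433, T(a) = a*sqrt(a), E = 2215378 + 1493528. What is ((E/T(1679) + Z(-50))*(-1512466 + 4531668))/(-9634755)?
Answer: 72460848/3211585 - 3732645471004*sqrt(1679)/9053589789985 ≈ 5.6688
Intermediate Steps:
E = 3708906
T(a) = a**(3/2)
Z(o) = -72
((E/T(1679) + Z(-50))*(-1512466 + 4531668))/(-9634755) = ((3708906/(1679**(3/2)) - 72)*(-1512466 + 4531668))/(-9634755) = ((3708906/((1679*sqrt(1679))) - 72)*3019202)*(-1/9634755) = ((3708906*(sqrt(1679)/2819041) - 72)*3019202)*(-1/9634755) = ((3708906*sqrt(1679)/2819041 - 72)*3019202)*(-1/9634755) = ((-72 + 3708906*sqrt(1679)/2819041)*3019202)*(-1/9634755) = (-217382544 + 11197936413012*sqrt(1679)/2819041)*(-1/9634755) = 72460848/3211585 - 3732645471004*sqrt(1679)/9053589789985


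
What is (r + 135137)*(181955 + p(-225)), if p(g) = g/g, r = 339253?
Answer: 86318106840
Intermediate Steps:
p(g) = 1
(r + 135137)*(181955 + p(-225)) = (339253 + 135137)*(181955 + 1) = 474390*181956 = 86318106840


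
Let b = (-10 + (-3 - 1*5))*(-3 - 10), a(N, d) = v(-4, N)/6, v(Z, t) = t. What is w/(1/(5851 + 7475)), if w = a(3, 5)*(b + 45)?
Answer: 1858977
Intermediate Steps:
a(N, d) = N/6
b = 234 (b = (-10 + (-3 - 5))*(-13) = (-10 - 8)*(-13) = -18*(-13) = 234)
w = 279/2 (w = ((1/6)*3)*(234 + 45) = (1/2)*279 = 279/2 ≈ 139.50)
w/(1/(5851 + 7475)) = 279/(2*(1/(5851 + 7475))) = 279/(2*(1/13326)) = (279/2)*13326 = 1858977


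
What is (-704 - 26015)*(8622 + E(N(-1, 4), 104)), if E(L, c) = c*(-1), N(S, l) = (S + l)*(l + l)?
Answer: -227592442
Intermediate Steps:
N(S, l) = 2*l*(S + l) (N(S, l) = (S + l)*(2*l) = 2*l*(S + l))
E(L, c) = -c
(-704 - 26015)*(8622 + E(N(-1, 4), 104)) = (-704 - 26015)*(8622 - 1*104) = -26719*(8622 - 104) = -26719*8518 = -227592442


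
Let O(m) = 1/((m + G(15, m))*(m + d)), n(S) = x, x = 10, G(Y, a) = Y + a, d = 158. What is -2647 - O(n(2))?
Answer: -15564361/5880 ≈ -2647.0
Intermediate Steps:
n(S) = 10
O(m) = 1/((15 + 2*m)*(158 + m)) (O(m) = 1/((m + (15 + m))*(m + 158)) = 1/((15 + 2*m)*(158 + m)))
-2647 - O(n(2)) = -2647 - 1/(2370 + 2*10**2 + 331*10) = -2647 - 1/(2370 + 2*100 + 3310) = -2647 - 1/(2370 + 200 + 3310) = -2647 - 1/5880 = -15564361/5880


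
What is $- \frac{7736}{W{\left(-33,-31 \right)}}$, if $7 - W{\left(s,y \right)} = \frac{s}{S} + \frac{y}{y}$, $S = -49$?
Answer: $- \frac{379064}{261} \approx -1452.4$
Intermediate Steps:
$W{\left(s,y \right)} = 6 + \frac{s}{49}$ ($W{\left(s,y \right)} = 7 - \left(\frac{s}{-49} + \frac{y}{y}\right) = 7 - \left(s \left(- \frac{1}{49}\right) + 1\right) = 7 - \left(- \frac{s}{49} + 1\right) = 7 - \left(1 - \frac{s}{49}\right) = 7 + \left(-1 + \frac{s}{49}\right) = 6 + \frac{s}{49}$)
$- \frac{7736}{W{\left(-33,-31 \right)}} = - \frac{7736}{6 + \frac{1}{49} \left(-33\right)} = - \frac{7736}{6 - \frac{33}{49}} = - \frac{7736}{\frac{261}{49}} = \left(-7736\right) \frac{49}{261} = - \frac{379064}{261}$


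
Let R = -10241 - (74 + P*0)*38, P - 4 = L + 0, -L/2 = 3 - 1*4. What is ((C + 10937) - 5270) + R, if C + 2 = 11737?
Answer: 4349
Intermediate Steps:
C = 11735 (C = -2 + 11737 = 11735)
L = 2 (L = -2*(3 - 1*4) = -2*(3 - 4) = -2*(-1) = 2)
P = 6 (P = 4 + (2 + 0) = 4 + 2 = 6)
R = -13053 (R = -10241 - (74 + 6*0)*38 = -10241 - (74 + 0)*38 = -10241 - 74*38 = -10241 - 1*2812 = -10241 - 2812 = -13053)
((C + 10937) - 5270) + R = ((11735 + 10937) - 5270) - 13053 = (22672 - 5270) - 13053 = 17402 - 13053 = 4349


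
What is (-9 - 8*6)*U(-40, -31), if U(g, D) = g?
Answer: 2280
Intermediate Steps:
(-9 - 8*6)*U(-40, -31) = (-9 - 8*6)*(-40) = (-9 - 48)*(-40) = -57*(-40) = 2280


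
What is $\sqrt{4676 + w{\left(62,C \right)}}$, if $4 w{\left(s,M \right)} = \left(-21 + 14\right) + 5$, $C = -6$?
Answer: $\frac{3 \sqrt{2078}}{2} \approx 68.378$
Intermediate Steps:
$w{\left(s,M \right)} = - \frac{1}{2}$ ($w{\left(s,M \right)} = \frac{\left(-21 + 14\right) + 5}{4} = \frac{-7 + 5}{4} = \frac{1}{4} \left(-2\right) = - \frac{1}{2}$)
$\sqrt{4676 + w{\left(62,C \right)}} = \sqrt{4676 - \frac{1}{2}} = \sqrt{\frac{9351}{2}} = \frac{3 \sqrt{2078}}{2}$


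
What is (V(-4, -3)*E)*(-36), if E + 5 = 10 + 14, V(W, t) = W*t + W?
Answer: -5472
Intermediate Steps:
V(W, t) = W + W*t
E = 19 (E = -5 + (10 + 14) = -5 + 24 = 19)
(V(-4, -3)*E)*(-36) = (-4*(1 - 3)*19)*(-36) = (-4*(-2)*19)*(-36) = (8*19)*(-36) = 152*(-36) = -5472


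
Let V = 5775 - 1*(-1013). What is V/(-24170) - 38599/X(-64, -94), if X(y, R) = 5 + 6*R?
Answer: 464571669/6755515 ≈ 68.769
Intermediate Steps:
V = 6788 (V = 5775 + 1013 = 6788)
V/(-24170) - 38599/X(-64, -94) = 6788/(-24170) - 38599/(5 + 6*(-94)) = 6788*(-1/24170) - 38599/(5 - 564) = -3394/12085 - 38599/(-559) = -3394/12085 - 38599*(-1/559) = -3394/12085 + 38599/559 = 464571669/6755515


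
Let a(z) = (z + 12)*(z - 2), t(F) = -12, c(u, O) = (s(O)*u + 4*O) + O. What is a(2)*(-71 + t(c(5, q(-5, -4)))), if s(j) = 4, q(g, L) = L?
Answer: 0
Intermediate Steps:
c(u, O) = 4*u + 5*O (c(u, O) = (4*u + 4*O) + O = (4*O + 4*u) + O = 4*u + 5*O)
a(z) = (-2 + z)*(12 + z) (a(z) = (12 + z)*(-2 + z) = (-2 + z)*(12 + z))
a(2)*(-71 + t(c(5, q(-5, -4)))) = (-24 + 2**2 + 10*2)*(-71 - 12) = (-24 + 4 + 20)*(-83) = 0*(-83) = 0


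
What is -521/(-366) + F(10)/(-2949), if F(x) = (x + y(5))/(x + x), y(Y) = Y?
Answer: 1024103/719556 ≈ 1.4232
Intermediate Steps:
F(x) = (5 + x)/(2*x) (F(x) = (x + 5)/(x + x) = (5 + x)/((2*x)) = (5 + x)*(1/(2*x)) = (5 + x)/(2*x))
-521/(-366) + F(10)/(-2949) = -521/(-366) + ((½)*(5 + 10)/10)/(-2949) = -521*(-1/366) + ((½)*(⅒)*15)*(-1/2949) = 521/366 + (¾)*(-1/2949) = 521/366 - 1/3932 = 1024103/719556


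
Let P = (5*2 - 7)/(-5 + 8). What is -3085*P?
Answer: -3085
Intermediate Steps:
P = 1 (P = (10 - 7)/3 = 3*(⅓) = 1)
-3085*P = -3085*1 = -3085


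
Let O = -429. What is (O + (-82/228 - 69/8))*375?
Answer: -24965125/152 ≈ -1.6424e+5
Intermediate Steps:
(O + (-82/228 - 69/8))*375 = (-429 + (-82/228 - 69/8))*375 = (-429 + (-82*1/228 - 69*1/8))*375 = (-429 + (-41/114 - 69/8))*375 = (-429 - 4097/456)*375 = -199721/456*375 = -24965125/152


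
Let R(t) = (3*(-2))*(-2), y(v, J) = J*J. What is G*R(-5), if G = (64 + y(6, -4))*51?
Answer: 48960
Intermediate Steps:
y(v, J) = J**2
R(t) = 12 (R(t) = -6*(-2) = 12)
G = 4080 (G = (64 + (-4)**2)*51 = (64 + 16)*51 = 80*51 = 4080)
G*R(-5) = 4080*12 = 48960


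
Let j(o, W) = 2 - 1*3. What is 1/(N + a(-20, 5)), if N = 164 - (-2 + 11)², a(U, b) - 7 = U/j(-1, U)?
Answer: 1/110 ≈ 0.0090909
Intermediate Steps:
j(o, W) = -1 (j(o, W) = 2 - 3 = -1)
a(U, b) = 7 - U (a(U, b) = 7 + U/(-1) = 7 + U*(-1) = 7 - U)
N = 83 (N = 164 - 1*9² = 164 - 1*81 = 164 - 81 = 83)
1/(N + a(-20, 5)) = 1/(83 + (7 - 1*(-20))) = 1/(83 + (7 + 20)) = 1/(83 + 27) = 1/110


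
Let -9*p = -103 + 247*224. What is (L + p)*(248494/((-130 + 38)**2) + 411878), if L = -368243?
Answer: -489460987587293/3174 ≈ -1.5421e+11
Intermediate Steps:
p = -55225/9 (p = -(-103 + 247*224)/9 = -(-103 + 55328)/9 = -1/9*55225 = -55225/9 ≈ -6136.1)
(L + p)*(248494/((-130 + 38)**2) + 411878) = (-368243 - 55225/9)*(248494/((-130 + 38)**2) + 411878) = -3369412*(248494/((-92)**2) + 411878)/9 = -3369412*(248494/8464 + 411878)/9 = -3369412*(248494*(1/8464) + 411878)/9 = -3369412*(124247/4232 + 411878)/9 = -3369412/9*1743191943/4232 = -489460987587293/3174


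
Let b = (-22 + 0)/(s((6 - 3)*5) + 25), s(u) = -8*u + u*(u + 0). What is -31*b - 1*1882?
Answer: -121989/65 ≈ -1876.8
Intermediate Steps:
s(u) = u**2 - 8*u (s(u) = -8*u + u*u = -8*u + u**2 = u**2 - 8*u)
b = -11/65 (b = (-22 + 0)/(((6 - 3)*5)*(-8 + (6 - 3)*5) + 25) = -22/((3*5)*(-8 + 3*5) + 25) = -22/(15*(-8 + 15) + 25) = -22/(15*7 + 25) = -22/(105 + 25) = -22/130 = -22*1/130 = -11/65 ≈ -0.16923)
-31*b - 1*1882 = -31*(-11/65) - 1*1882 = 341/65 - 1882 = -121989/65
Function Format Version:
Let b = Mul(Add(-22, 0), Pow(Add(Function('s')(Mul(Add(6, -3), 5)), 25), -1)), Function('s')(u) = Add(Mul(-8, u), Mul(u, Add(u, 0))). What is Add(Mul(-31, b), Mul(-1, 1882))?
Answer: Rational(-121989, 65) ≈ -1876.8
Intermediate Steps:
Function('s')(u) = Add(Pow(u, 2), Mul(-8, u)) (Function('s')(u) = Add(Mul(-8, u), Mul(u, u)) = Add(Mul(-8, u), Pow(u, 2)) = Add(Pow(u, 2), Mul(-8, u)))
b = Rational(-11, 65) (b = Mul(Add(-22, 0), Pow(Add(Mul(Mul(Add(6, -3), 5), Add(-8, Mul(Add(6, -3), 5))), 25), -1)) = Mul(-22, Pow(Add(Mul(Mul(3, 5), Add(-8, Mul(3, 5))), 25), -1)) = Mul(-22, Pow(Add(Mul(15, Add(-8, 15)), 25), -1)) = Mul(-22, Pow(Add(Mul(15, 7), 25), -1)) = Mul(-22, Pow(Add(105, 25), -1)) = Mul(-22, Pow(130, -1)) = Mul(-22, Rational(1, 130)) = Rational(-11, 65) ≈ -0.16923)
Add(Mul(-31, b), Mul(-1, 1882)) = Add(Mul(-31, Rational(-11, 65)), Mul(-1, 1882)) = Add(Rational(341, 65), -1882) = Rational(-121989, 65)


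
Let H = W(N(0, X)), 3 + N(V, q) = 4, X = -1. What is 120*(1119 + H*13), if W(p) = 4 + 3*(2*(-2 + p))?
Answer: 131160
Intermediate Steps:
N(V, q) = 1 (N(V, q) = -3 + 4 = 1)
W(p) = -8 + 6*p (W(p) = 4 + 3*(-4 + 2*p) = 4 + (-12 + 6*p) = -8 + 6*p)
H = -2 (H = -8 + 6*1 = -8 + 6 = -2)
120*(1119 + H*13) = 120*(1119 - 2*13) = 120*(1119 - 26) = 120*1093 = 131160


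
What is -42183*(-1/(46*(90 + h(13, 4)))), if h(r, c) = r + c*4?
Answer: 42183/5474 ≈ 7.7061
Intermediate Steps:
h(r, c) = r + 4*c
-42183*(-1/(46*(90 + h(13, 4)))) = -42183*(-1/(46*(90 + (13 + 4*4)))) = -42183*(-1/(46*(90 + (13 + 16)))) = -42183*(-1/(46*(90 + 29))) = -42183/((-46*119)) = -42183/(-5474) = -42183*(-1/5474) = 42183/5474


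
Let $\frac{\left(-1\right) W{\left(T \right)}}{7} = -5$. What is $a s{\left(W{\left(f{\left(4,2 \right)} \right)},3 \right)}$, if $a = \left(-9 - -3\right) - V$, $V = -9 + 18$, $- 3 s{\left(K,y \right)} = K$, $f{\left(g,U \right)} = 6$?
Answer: $175$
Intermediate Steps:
$W{\left(T \right)} = 35$ ($W{\left(T \right)} = \left(-7\right) \left(-5\right) = 35$)
$s{\left(K,y \right)} = - \frac{K}{3}$
$V = 9$
$a = -15$ ($a = \left(-9 - -3\right) - 9 = \left(-9 + 3\right) - 9 = -6 - 9 = -15$)
$a s{\left(W{\left(f{\left(4,2 \right)} \right)},3 \right)} = - 15 \left(\left(- \frac{1}{3}\right) 35\right) = \left(-15\right) \left(- \frac{35}{3}\right) = 175$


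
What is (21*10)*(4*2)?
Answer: 1680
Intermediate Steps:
(21*10)*(4*2) = 210*8 = 1680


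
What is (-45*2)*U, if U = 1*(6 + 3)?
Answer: -810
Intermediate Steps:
U = 9 (U = 1*9 = 9)
(-45*2)*U = -45*2*9 = -90*9 = -810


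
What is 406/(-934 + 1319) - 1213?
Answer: -66657/55 ≈ -1211.9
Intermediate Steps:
406/(-934 + 1319) - 1213 = 406/385 - 1213 = (1/385)*406 - 1213 = 58/55 - 1213 = -66657/55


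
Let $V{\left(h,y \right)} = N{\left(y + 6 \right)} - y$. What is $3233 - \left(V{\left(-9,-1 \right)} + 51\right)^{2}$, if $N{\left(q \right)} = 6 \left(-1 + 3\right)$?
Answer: $-863$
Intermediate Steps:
$N{\left(q \right)} = 12$ ($N{\left(q \right)} = 6 \cdot 2 = 12$)
$V{\left(h,y \right)} = 12 - y$
$3233 - \left(V{\left(-9,-1 \right)} + 51\right)^{2} = 3233 - \left(\left(12 - -1\right) + 51\right)^{2} = 3233 - \left(\left(12 + 1\right) + 51\right)^{2} = 3233 - \left(13 + 51\right)^{2} = 3233 - 64^{2} = 3233 - 4096 = -863$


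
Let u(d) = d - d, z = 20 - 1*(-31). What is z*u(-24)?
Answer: 0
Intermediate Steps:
z = 51 (z = 20 + 31 = 51)
u(d) = 0
z*u(-24) = 51*0 = 0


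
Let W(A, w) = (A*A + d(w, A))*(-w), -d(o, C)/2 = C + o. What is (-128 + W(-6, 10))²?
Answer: 166464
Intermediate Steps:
d(o, C) = -2*C - 2*o (d(o, C) = -2*(C + o) = -2*C - 2*o)
W(A, w) = -w*(A² - 2*A - 2*w) (W(A, w) = (A*A + (-2*A - 2*w))*(-w) = (A² + (-2*A - 2*w))*(-w) = (A² - 2*A - 2*w)*(-w) = -w*(A² - 2*A - 2*w))
(-128 + W(-6, 10))² = (-128 + 10*(-1*(-6)² + 2*(-6) + 2*10))² = (-128 + 10*(-1*36 - 12 + 20))² = (-128 + 10*(-36 - 12 + 20))² = (-128 + 10*(-28))² = (-128 - 280)² = (-408)² = 166464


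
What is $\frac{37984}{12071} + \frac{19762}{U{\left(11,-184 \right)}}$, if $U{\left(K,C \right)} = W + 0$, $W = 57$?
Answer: $\frac{240712190}{688047} \approx 349.85$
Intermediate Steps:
$U{\left(K,C \right)} = 57$ ($U{\left(K,C \right)} = 57 + 0 = 57$)
$\frac{37984}{12071} + \frac{19762}{U{\left(11,-184 \right)}} = \frac{37984}{12071} + \frac{19762}{57} = \frac{240712190}{688047}$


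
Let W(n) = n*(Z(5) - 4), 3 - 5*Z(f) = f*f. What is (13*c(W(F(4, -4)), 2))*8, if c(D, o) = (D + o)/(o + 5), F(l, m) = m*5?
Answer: 17680/7 ≈ 2525.7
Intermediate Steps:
F(l, m) = 5*m
Z(f) = ⅗ - f²/5 (Z(f) = ⅗ - f*f/5 = ⅗ - f²/5)
W(n) = -42*n/5 (W(n) = n*((⅗ - ⅕*5²) - 4) = n*((⅗ - ⅕*25) - 4) = n*((⅗ - 5) - 4) = n*(-22/5 - 4) = n*(-42/5) = -42*n/5)
c(D, o) = (D + o)/(5 + o)
(13*c(W(F(4, -4)), 2))*8 = (13*((-42*(-4) + 2)/(5 + 2)))*8 = (13*((-42/5*(-20) + 2)/7))*8 = (13*((168 + 2)/7))*8 = (13*((⅐)*170))*8 = (13*(170/7))*8 = (2210/7)*8 = 17680/7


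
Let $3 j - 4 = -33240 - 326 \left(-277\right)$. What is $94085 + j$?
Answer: $113107$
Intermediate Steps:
$j = 19022$ ($j = \frac{4}{3} + \frac{-33240 - 326 \left(-277\right)}{3} = \frac{4}{3} + \frac{-33240 - -90302}{3} = \frac{4}{3} + \frac{-33240 + 90302}{3} = \frac{4}{3} + \frac{1}{3} \cdot 57062 = \frac{4}{3} + \frac{57062}{3} = 19022$)
$94085 + j = 94085 + 19022 = 113107$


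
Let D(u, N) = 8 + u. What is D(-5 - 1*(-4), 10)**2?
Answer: 49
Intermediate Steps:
D(-5 - 1*(-4), 10)**2 = (8 + (-5 - 1*(-4)))**2 = (8 + (-5 + 4))**2 = (8 - 1)**2 = 7**2 = 49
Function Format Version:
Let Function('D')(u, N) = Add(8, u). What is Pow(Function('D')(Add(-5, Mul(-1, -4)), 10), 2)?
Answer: 49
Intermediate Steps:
Pow(Function('D')(Add(-5, Mul(-1, -4)), 10), 2) = Pow(Add(8, Add(-5, Mul(-1, -4))), 2) = Pow(Add(8, Add(-5, 4)), 2) = Pow(Add(8, -1), 2) = Pow(7, 2) = 49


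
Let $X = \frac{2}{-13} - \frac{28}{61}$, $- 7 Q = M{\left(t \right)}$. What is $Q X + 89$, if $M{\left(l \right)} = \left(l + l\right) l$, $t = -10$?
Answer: $\frac{591239}{5551} \approx 106.51$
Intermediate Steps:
$M{\left(l \right)} = 2 l^{2}$ ($M{\left(l \right)} = 2 l l = 2 l^{2}$)
$Q = - \frac{200}{7}$ ($Q = - \frac{2 \left(-10\right)^{2}}{7} = - \frac{2 \cdot 100}{7} = \left(- \frac{1}{7}\right) 200 = - \frac{200}{7} \approx -28.571$)
$X = - \frac{486}{793}$ ($X = 2 \left(- \frac{1}{13}\right) - \frac{28}{61} = - \frac{2}{13} - \frac{28}{61} = - \frac{486}{793} \approx -0.61286$)
$Q X + 89 = \left(- \frac{200}{7}\right) \left(- \frac{486}{793}\right) + 89 = \frac{97200}{5551} + 89 = \frac{591239}{5551}$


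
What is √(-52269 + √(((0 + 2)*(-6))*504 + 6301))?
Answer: √(-52269 + √253) ≈ 228.59*I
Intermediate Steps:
√(-52269 + √(((0 + 2)*(-6))*504 + 6301)) = √(-52269 + √((2*(-6))*504 + 6301)) = √(-52269 + √(-12*504 + 6301)) = √(-52269 + √(-6048 + 6301)) = √(-52269 + √253)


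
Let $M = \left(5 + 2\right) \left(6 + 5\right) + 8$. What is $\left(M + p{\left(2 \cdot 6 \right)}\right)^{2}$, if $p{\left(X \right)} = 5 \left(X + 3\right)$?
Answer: $25600$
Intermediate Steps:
$p{\left(X \right)} = 15 + 5 X$ ($p{\left(X \right)} = 5 \left(3 + X\right) = 15 + 5 X$)
$M = 85$ ($M = 7 \cdot 11 + 8 = 77 + 8 = 85$)
$\left(M + p{\left(2 \cdot 6 \right)}\right)^{2} = \left(85 + \left(15 + 5 \cdot 2 \cdot 6\right)\right)^{2} = \left(85 + \left(15 + 5 \cdot 12\right)\right)^{2} = \left(85 + \left(15 + 60\right)\right)^{2} = \left(85 + 75\right)^{2} = 160^{2} = 25600$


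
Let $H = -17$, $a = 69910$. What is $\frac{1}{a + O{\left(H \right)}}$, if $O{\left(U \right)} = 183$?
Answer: $\frac{1}{70093} \approx 1.4267 \cdot 10^{-5}$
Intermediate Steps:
$\frac{1}{a + O{\left(H \right)}} = \frac{1}{69910 + 183} = \frac{1}{70093}$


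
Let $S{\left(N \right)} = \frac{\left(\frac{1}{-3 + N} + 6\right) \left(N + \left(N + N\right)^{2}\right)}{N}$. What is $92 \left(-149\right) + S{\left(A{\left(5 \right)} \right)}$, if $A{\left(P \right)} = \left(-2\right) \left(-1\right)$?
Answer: $-13663$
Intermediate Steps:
$A{\left(P \right)} = 2$
$S{\left(N \right)} = \frac{\left(6 + \frac{1}{-3 + N}\right) \left(N + 4 N^{2}\right)}{N}$ ($S{\left(N \right)} = \frac{\left(6 + \frac{1}{-3 + N}\right) \left(N + \left(2 N\right)^{2}\right)}{N} = \frac{\left(6 + \frac{1}{-3 + N}\right) \left(N + 4 N^{2}\right)}{N}$)
$92 \left(-149\right) + S{\left(A{\left(5 \right)} \right)} = 92 \left(-149\right) + \frac{-17 - 124 + 24 \cdot 2^{2}}{-3 + 2} = -13708 + \frac{-17 - 124 + 24 \cdot 4}{-1} = -13708 - \left(-17 - 124 + 96\right) = -13708 - -45 = -13708 + 45 = -13663$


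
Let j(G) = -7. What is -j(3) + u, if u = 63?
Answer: 70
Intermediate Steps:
-j(3) + u = -1*(-7) + 63 = 7 + 63 = 70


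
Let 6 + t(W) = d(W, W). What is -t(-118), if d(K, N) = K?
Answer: 124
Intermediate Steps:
t(W) = -6 + W
-t(-118) = -(-6 - 118) = -1*(-124) = 124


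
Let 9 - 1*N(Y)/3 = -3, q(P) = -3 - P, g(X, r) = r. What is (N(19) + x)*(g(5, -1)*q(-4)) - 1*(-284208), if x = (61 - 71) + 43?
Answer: 284139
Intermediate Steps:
x = 33 (x = -10 + 43 = 33)
N(Y) = 36 (N(Y) = 27 - 3*(-3) = 27 + 9 = 36)
(N(19) + x)*(g(5, -1)*q(-4)) - 1*(-284208) = (36 + 33)*(-(-3 - 1*(-4))) - 1*(-284208) = 69*(-(-3 + 4)) + 284208 = 69*(-1*1) + 284208 = 69*(-1) + 284208 = -69 + 284208 = 284139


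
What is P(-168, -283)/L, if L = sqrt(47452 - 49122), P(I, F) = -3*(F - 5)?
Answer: -432*I*sqrt(1670)/835 ≈ -21.142*I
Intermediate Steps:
P(I, F) = 15 - 3*F (P(I, F) = -3*(-5 + F) = 15 - 3*F)
L = I*sqrt(1670) (L = sqrt(-1670) = I*sqrt(1670) ≈ 40.866*I)
P(-168, -283)/L = (15 - 3*(-283))/((I*sqrt(1670))) = (15 + 849)*(-I*sqrt(1670)/1670) = 864*(-I*sqrt(1670)/1670) = -432*I*sqrt(1670)/835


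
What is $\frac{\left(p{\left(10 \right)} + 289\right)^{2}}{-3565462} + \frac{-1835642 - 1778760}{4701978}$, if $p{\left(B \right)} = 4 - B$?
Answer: $- \frac{6631794849883}{8382361941918} \approx -0.79116$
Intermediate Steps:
$\frac{\left(p{\left(10 \right)} + 289\right)^{2}}{-3565462} + \frac{-1835642 - 1778760}{4701978} = \frac{\left(\left(4 - 10\right) + 289\right)^{2}}{-3565462} + \frac{-1835642 - 1778760}{4701978} = \left(\left(4 - 10\right) + 289\right)^{2} \left(- \frac{1}{3565462}\right) + \left(-1835642 - 1778760\right) \frac{1}{4701978} = \left(-6 + 289\right)^{2} \left(- \frac{1}{3565462}\right) - \frac{1807201}{2350989} = 283^{2} \left(- \frac{1}{3565462}\right) - \frac{1807201}{2350989} = 80089 \left(- \frac{1}{3565462}\right) - \frac{1807201}{2350989} = - \frac{80089}{3565462} - \frac{1807201}{2350989} = - \frac{6631794849883}{8382361941918}$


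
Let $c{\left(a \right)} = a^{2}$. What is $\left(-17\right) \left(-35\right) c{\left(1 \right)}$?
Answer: $595$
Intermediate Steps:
$\left(-17\right) \left(-35\right) c{\left(1 \right)} = \left(-17\right) \left(-35\right) 1^{2} = 595 \cdot 1 = 595$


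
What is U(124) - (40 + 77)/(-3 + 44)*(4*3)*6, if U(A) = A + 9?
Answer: -2971/41 ≈ -72.463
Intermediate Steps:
U(A) = 9 + A
U(124) - (40 + 77)/(-3 + 44)*(4*3)*6 = (9 + 124) - (40 + 77)/(-3 + 44)*(4*3)*6 = 133 - 117/41*12*6 = 133 - 117*(1/41)*72 = 133 - 117*72/41 = 133 - 1*8424/41 = 133 - 8424/41 = -2971/41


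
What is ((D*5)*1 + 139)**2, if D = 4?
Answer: 25281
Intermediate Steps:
((D*5)*1 + 139)**2 = ((4*5)*1 + 139)**2 = (20*1 + 139)**2 = (20 + 139)**2 = 159**2 = 25281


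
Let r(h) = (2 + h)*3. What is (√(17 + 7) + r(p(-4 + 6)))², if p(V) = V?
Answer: 168 + 48*√6 ≈ 285.58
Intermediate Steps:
r(h) = 6 + 3*h
(√(17 + 7) + r(p(-4 + 6)))² = (√(17 + 7) + (6 + 3*(-4 + 6)))² = (√24 + (6 + 3*2))² = (2*√6 + (6 + 6))² = (2*√6 + 12)² = (12 + 2*√6)²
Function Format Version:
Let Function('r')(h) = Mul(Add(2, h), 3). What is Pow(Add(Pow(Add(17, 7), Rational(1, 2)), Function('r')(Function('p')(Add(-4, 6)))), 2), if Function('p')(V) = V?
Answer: Add(168, Mul(48, Pow(6, Rational(1, 2)))) ≈ 285.58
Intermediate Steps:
Function('r')(h) = Add(6, Mul(3, h))
Pow(Add(Pow(Add(17, 7), Rational(1, 2)), Function('r')(Function('p')(Add(-4, 6)))), 2) = Pow(Add(Pow(Add(17, 7), Rational(1, 2)), Add(6, Mul(3, Add(-4, 6)))), 2) = Pow(Add(Pow(24, Rational(1, 2)), Add(6, Mul(3, 2))), 2) = Pow(Add(Mul(2, Pow(6, Rational(1, 2))), Add(6, 6)), 2) = Pow(Add(Mul(2, Pow(6, Rational(1, 2))), 12), 2) = Pow(Add(12, Mul(2, Pow(6, Rational(1, 2)))), 2)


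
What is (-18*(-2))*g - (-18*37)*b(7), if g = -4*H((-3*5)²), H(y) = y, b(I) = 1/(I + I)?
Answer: -226467/7 ≈ -32352.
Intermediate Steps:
b(I) = 1/(2*I)
g = -900 (g = -4*(-3*5)² = -4*(-15)² = -4*225 = -900)
(-18*(-2))*g - (-18*37)*b(7) = -18*(-2)*(-900) - (-18*37)*(½)/7 = 36*(-900) - (-666)*(½)*(⅐) = -32400 - (-666)/14 = -32400 - 1*(-333/7) = -32400 + 333/7 = -226467/7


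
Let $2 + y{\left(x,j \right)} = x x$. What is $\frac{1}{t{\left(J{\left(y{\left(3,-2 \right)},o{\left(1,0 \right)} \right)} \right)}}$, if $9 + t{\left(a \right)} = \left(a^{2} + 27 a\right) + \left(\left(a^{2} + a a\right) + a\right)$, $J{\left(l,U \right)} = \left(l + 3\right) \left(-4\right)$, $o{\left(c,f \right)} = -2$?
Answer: $\frac{1}{3671} \approx 0.00027241$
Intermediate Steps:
$y{\left(x,j \right)} = -2 + x^{2}$ ($y{\left(x,j \right)} = -2 + x x = -2 + x^{2}$)
$J{\left(l,U \right)} = -12 - 4 l$ ($J{\left(l,U \right)} = \left(3 + l\right) \left(-4\right) = -12 - 4 l$)
$t{\left(a \right)} = -9 + 3 a^{2} + 28 a$ ($t{\left(a \right)} = -9 + \left(\left(a^{2} + 27 a\right) + \left(\left(a^{2} + a a\right) + a\right)\right) = -9 + \left(\left(a^{2} + 27 a\right) + \left(\left(a^{2} + a^{2}\right) + a\right)\right) = -9 + \left(\left(a^{2} + 27 a\right) + \left(2 a^{2} + a\right)\right) = -9 + \left(\left(a^{2} + 27 a\right) + \left(a + 2 a^{2}\right)\right) = -9 + \left(3 a^{2} + 28 a\right) = -9 + 3 a^{2} + 28 a$)
$\frac{1}{t{\left(J{\left(y{\left(3,-2 \right)},o{\left(1,0 \right)} \right)} \right)}} = \frac{1}{-9 + 3 \left(-12 - 4 \left(-2 + 3^{2}\right)\right)^{2} + 28 \left(-12 - 4 \left(-2 + 3^{2}\right)\right)} = \frac{1}{-9 + 3 \left(-12 - 4 \left(-2 + 9\right)\right)^{2} + 28 \left(-12 - 4 \left(-2 + 9\right)\right)} = \frac{1}{-9 + 3 \left(-12 - 28\right)^{2} + 28 \left(-12 - 28\right)} = \frac{1}{-9 + 3 \left(-40\right)^{2} + 28 \left(-40\right)} = \frac{1}{-9 + 3 \cdot 1600 - 1120} = \frac{1}{-9 + 4800 - 1120} = \frac{1}{3671}$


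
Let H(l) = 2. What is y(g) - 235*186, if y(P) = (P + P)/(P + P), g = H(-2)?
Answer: -43709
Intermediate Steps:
g = 2
y(P) = 1 (y(P) = (2*P)/((2*P)) = (2*P)*(1/(2*P)) = 1)
y(g) - 235*186 = 1 - 235*186 = 1 - 43710 = -43709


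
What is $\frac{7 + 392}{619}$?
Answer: $\frac{399}{619} \approx 0.64459$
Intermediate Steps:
$\frac{7 + 392}{619} = 399 \cdot \frac{1}{619} = \frac{399}{619}$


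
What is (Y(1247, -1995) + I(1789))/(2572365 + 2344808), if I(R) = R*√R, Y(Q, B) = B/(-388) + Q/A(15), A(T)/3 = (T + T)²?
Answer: 366896/321951902175 + 1789*√1789/4917173 ≈ 0.015390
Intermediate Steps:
A(T) = 12*T² (A(T) = 3*(T + T)² = 3*(2*T)² = 3*(4*T²) = 12*T²)
Y(Q, B) = -B/388 + Q/2700 (Y(Q, B) = B/(-388) + Q/((12*15²)) = B*(-1/388) + Q/((12*225)) = -B/388 + Q/2700)
I(R) = R^(3/2)
(Y(1247, -1995) + I(1789))/(2572365 + 2344808) = ((-1/388*(-1995) + (1/2700)*1247) + 1789^(3/2))/(2572365 + 2344808) = ((1995/388 + 1247/2700) + 1789*√1789)/4917173 = (366896/65475 + 1789*√1789)*(1/4917173) = 366896/321951902175 + 1789*√1789/4917173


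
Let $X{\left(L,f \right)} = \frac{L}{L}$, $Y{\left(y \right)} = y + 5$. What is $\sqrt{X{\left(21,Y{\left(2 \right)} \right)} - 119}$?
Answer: $i \sqrt{118} \approx 10.863 i$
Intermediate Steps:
$Y{\left(y \right)} = 5 + y$
$X{\left(L,f \right)} = 1$
$\sqrt{X{\left(21,Y{\left(2 \right)} \right)} - 119} = \sqrt{1 - 119} = \sqrt{-118} = i \sqrt{118}$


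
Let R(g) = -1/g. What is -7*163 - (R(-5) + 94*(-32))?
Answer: 9334/5 ≈ 1866.8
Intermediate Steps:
-7*163 - (R(-5) + 94*(-32)) = -7*163 - (-1/(-5) + 94*(-32)) = -1141 - (-1*(-⅕) - 3008) = -1141 - (⅕ - 3008) = -1141 - 1*(-15039/5) = -1141 + 15039/5 = 9334/5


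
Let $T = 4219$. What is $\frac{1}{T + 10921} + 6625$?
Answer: $\frac{100302501}{15140} \approx 6625.0$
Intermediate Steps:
$\frac{1}{T + 10921} + 6625 = \frac{1}{4219 + 10921} + 6625 = \frac{1}{15140} + 6625 = \frac{100302501}{15140}$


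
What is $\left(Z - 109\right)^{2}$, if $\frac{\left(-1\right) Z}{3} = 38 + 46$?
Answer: $130321$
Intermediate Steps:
$Z = -252$ ($Z = - 3 \left(38 + 46\right) = \left(-3\right) 84 = -252$)
$\left(Z - 109\right)^{2} = \left(-252 - 109\right)^{2} = \left(-361\right)^{2} = 130321$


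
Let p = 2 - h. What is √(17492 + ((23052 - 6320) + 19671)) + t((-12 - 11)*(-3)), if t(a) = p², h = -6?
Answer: 64 + √53895 ≈ 296.15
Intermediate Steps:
p = 8 (p = 2 - 1*(-6) = 2 + 6 = 8)
t(a) = 64 (t(a) = 8² = 64)
√(17492 + ((23052 - 6320) + 19671)) + t((-12 - 11)*(-3)) = √(17492 + ((23052 - 6320) + 19671)) + 64 = √(17492 + (16732 + 19671)) + 64 = √(17492 + 36403) + 64 = √53895 + 64 = 64 + √53895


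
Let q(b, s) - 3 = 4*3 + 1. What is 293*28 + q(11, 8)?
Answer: 8220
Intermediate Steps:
q(b, s) = 16 (q(b, s) = 3 + (4*3 + 1) = 3 + (12 + 1) = 3 + 13 = 16)
293*28 + q(11, 8) = 293*28 + 16 = 8204 + 16 = 8220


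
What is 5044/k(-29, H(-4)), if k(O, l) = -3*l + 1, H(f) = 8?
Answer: -5044/23 ≈ -219.30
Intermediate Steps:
k(O, l) = 1 - 3*l
5044/k(-29, H(-4)) = 5044/(1 - 3*8) = 5044/(1 - 24) = 5044/(-23) = 5044*(-1/23) = -5044/23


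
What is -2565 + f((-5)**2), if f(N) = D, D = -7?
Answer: -2572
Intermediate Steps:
f(N) = -7
-2565 + f((-5)**2) = -2565 - 7 = -2572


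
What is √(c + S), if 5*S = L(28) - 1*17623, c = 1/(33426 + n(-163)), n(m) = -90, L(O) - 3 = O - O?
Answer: I*√108782834338/5556 ≈ 59.363*I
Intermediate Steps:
L(O) = 3 (L(O) = 3 + (O - O) = 3 + 0 = 3)
c = 1/33336 (c = 1/(33426 - 90) = 1/33336 ≈ 2.9998e-5)
S = -3524 (S = (3 - 1*17623)/5 = (3 - 17623)/5 = (⅕)*(-17620) = -3524)
√(c + S) = √(1/33336 - 3524) = √(-117476063/33336) = I*√108782834338/5556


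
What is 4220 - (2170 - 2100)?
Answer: 4150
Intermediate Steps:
4220 - (2170 - 2100) = 4220 - 1*70 = 4220 - 70 = 4150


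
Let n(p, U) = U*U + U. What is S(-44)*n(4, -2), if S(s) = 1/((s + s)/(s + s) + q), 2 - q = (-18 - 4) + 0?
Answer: 2/25 ≈ 0.080000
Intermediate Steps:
n(p, U) = U + U**2 (n(p, U) = U**2 + U = U + U**2)
q = 24 (q = 2 - ((-18 - 4) + 0) = 2 - (-22 + 0) = 2 - 1*(-22) = 2 + 22 = 24)
S(s) = 1/25 (S(s) = 1/((s + s)/(s + s) + 24) = 1/((2*s)/((2*s)) + 24) = 1/((2*s)*(1/(2*s)) + 24) = 1/(1 + 24) = 1/25)
S(-44)*n(4, -2) = (-2*(1 - 2))/25 = (-2*(-1))/25 = (1/25)*2 = 2/25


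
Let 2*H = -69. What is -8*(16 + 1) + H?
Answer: -341/2 ≈ -170.50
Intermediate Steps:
H = -69/2 (H = (½)*(-69) = -69/2 ≈ -34.500)
-8*(16 + 1) + H = -8*(16 + 1) - 69/2 = -8*17 - 69/2 = -136 - 69/2 = -341/2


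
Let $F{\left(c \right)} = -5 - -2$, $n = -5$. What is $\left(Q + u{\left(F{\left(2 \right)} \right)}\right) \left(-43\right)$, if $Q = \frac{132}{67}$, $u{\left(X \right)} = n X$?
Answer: $- \frac{48891}{67} \approx -729.72$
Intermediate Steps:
$F{\left(c \right)} = -3$ ($F{\left(c \right)} = -5 + 2 = -3$)
$u{\left(X \right)} = - 5 X$
$Q = \frac{132}{67}$ ($Q = 132 \cdot \frac{1}{67} = \frac{132}{67} \approx 1.9701$)
$\left(Q + u{\left(F{\left(2 \right)} \right)}\right) \left(-43\right) = \left(\frac{132}{67} - -15\right) \left(-43\right) = \left(\frac{132}{67} + 15\right) \left(-43\right) = \frac{1137}{67} \left(-43\right) = - \frac{48891}{67}$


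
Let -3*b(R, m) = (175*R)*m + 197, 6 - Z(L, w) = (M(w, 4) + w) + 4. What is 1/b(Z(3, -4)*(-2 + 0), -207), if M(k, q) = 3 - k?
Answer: 3/72253 ≈ 4.1521e-5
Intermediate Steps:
Z(L, w) = -1 (Z(L, w) = 6 - (((3 - w) + w) + 4) = 6 - (3 + 4) = 6 - 1*7 = 6 - 7 = -1)
b(R, m) = -197/3 - 175*R*m/3 (b(R, m) = -((175*R)*m + 197)/3 = -(175*R*m + 197)/3 = -(197 + 175*R*m)/3 = -197/3 - 175*R*m/3)
1/b(Z(3, -4)*(-2 + 0), -207) = 1/(-197/3 - 175/3*(-(-2 + 0))*(-207)) = 1/(-197/3 - 175/3*(-1*(-2))*(-207)) = 1/(-197/3 - 175/3*2*(-207)) = 1/(-197/3 + 24150) = 1/(72253/3) = 3/72253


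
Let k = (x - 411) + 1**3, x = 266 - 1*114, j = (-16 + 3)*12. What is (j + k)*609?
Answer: -252126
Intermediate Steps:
j = -156 (j = -13*12 = -156)
x = 152 (x = 266 - 114 = 152)
k = -258 (k = (152 - 411) + 1**3 = -259 + 1 = -258)
(j + k)*609 = (-156 - 258)*609 = -414*609 = -252126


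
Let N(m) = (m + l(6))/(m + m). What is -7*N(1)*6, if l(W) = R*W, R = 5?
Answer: -651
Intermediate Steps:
l(W) = 5*W
N(m) = (30 + m)/(2*m) (N(m) = (m + 5*6)/(m + m) = (m + 30)/((2*m)) = (30 + m)*(1/(2*m)) = (30 + m)/(2*m))
-7*N(1)*6 = -7*(30 + 1)/(2*1)*6 = -7*31/2*6 = -217/2*6 = -651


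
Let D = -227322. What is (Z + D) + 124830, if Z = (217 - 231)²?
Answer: -102296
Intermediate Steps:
Z = 196 (Z = (-14)² = 196)
(Z + D) + 124830 = (196 - 227322) + 124830 = -227126 + 124830 = -102296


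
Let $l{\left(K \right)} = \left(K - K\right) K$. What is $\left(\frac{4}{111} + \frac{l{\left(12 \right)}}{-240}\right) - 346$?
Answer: $- \frac{38402}{111} \approx -345.96$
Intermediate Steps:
$l{\left(K \right)} = 0$ ($l{\left(K \right)} = 0 K = 0$)
$\left(\frac{4}{111} + \frac{l{\left(12 \right)}}{-240}\right) - 346 = \left(\frac{4}{111} + \frac{0}{-240}\right) - 346 = \left(4 \cdot \frac{1}{111} + 0 \left(- \frac{1}{240}\right)\right) - 346 = \left(\frac{4}{111} + 0\right) - 346 = \frac{4}{111} - 346 = - \frac{38402}{111}$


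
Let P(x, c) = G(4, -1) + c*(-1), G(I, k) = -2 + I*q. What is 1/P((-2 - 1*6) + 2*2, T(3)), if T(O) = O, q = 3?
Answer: ⅐ ≈ 0.14286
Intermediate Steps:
G(I, k) = -2 + 3*I (G(I, k) = -2 + I*3 = -2 + 3*I)
P(x, c) = 10 - c (P(x, c) = (-2 + 3*4) + c*(-1) = (-2 + 12) - c = 10 - c)
1/P((-2 - 1*6) + 2*2, T(3)) = 1/(10 - 1*3) = 1/(10 - 3) = 1/7 = ⅐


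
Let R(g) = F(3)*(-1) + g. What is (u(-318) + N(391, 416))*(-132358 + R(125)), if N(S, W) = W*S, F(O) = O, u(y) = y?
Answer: -21466927768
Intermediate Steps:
N(S, W) = S*W
R(g) = -3 + g (R(g) = 3*(-1) + g = -3 + g)
(u(-318) + N(391, 416))*(-132358 + R(125)) = (-318 + 391*416)*(-132358 + (-3 + 125)) = (-318 + 162656)*(-132358 + 122) = 162338*(-132236) = -21466927768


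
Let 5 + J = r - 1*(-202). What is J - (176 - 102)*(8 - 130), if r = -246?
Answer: 8979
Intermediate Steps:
J = -49 (J = -5 + (-246 - 1*(-202)) = -5 + (-246 + 202) = -5 - 44 = -49)
J - (176 - 102)*(8 - 130) = -49 - (176 - 102)*(8 - 130) = -49 - 74*(-122) = -49 - 1*(-9028) = -49 + 9028 = 8979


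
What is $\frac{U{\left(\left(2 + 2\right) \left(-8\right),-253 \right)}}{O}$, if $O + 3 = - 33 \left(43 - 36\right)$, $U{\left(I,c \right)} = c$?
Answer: $\frac{253}{234} \approx 1.0812$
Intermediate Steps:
$O = -234$ ($O = -3 - 33 \left(43 - 36\right) = -3 - 231 = -234$)
$\frac{U{\left(\left(2 + 2\right) \left(-8\right),-253 \right)}}{O} = - \frac{253}{-234} = \left(-253\right) \left(- \frac{1}{234}\right) = \frac{253}{234}$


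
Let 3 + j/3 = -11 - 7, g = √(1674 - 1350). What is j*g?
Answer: -1134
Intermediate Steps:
g = 18 (g = √324 = 18)
j = -63 (j = -9 + 3*(-11 - 7) = -9 + 3*(-18) = -9 - 54 = -63)
j*g = -63*18 = -1134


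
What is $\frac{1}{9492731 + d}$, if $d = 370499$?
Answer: $\frac{1}{9863230} \approx 1.0139 \cdot 10^{-7}$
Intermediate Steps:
$\frac{1}{9492731 + d} = \frac{1}{9492731 + 370499} = \frac{1}{9863230}$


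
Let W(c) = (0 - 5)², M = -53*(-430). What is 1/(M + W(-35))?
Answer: 1/22815 ≈ 4.3831e-5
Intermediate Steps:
M = 22790
W(c) = 25 (W(c) = (-5)² = 25)
1/(M + W(-35)) = 1/(22790 + 25) = 1/22815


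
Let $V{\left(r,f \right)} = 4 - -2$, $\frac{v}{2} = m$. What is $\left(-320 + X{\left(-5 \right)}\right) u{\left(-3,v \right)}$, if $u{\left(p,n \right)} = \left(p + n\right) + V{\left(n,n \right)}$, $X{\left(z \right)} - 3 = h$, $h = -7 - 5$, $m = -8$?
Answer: $4277$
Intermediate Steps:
$h = -12$ ($h = -7 - 5 = -12$)
$v = -16$ ($v = 2 \left(-8\right) = -16$)
$V{\left(r,f \right)} = 6$ ($V{\left(r,f \right)} = 4 + 2 = 6$)
$X{\left(z \right)} = -9$ ($X{\left(z \right)} = 3 - 12 = -9$)
$u{\left(p,n \right)} = 6 + n + p$ ($u{\left(p,n \right)} = \left(p + n\right) + 6 = \left(n + p\right) + 6 = 6 + n + p$)
$\left(-320 + X{\left(-5 \right)}\right) u{\left(-3,v \right)} = \left(-320 - 9\right) \left(6 - 16 - 3\right) = \left(-329\right) \left(-13\right) = 4277$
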